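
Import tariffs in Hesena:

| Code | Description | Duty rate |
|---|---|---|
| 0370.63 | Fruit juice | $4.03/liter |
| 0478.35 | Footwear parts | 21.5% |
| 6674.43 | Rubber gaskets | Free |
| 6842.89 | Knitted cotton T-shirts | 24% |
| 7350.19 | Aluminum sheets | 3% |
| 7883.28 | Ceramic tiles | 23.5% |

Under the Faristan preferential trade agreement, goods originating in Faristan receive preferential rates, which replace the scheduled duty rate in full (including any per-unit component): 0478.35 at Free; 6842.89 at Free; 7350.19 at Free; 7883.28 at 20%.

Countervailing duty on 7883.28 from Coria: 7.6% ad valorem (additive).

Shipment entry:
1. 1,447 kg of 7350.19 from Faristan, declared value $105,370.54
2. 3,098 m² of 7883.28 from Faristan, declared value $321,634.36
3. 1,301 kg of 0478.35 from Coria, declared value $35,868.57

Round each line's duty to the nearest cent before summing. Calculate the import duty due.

$72,038.61

Line 1 (7350.19, Faristan, 1,447 kg, $105,370.54):
Base rate for 7350.19 is 3%.
Origin Faristan qualifies under the Hesena–Faristan agreement and 7350.19 is covered: preferential rate Free applies instead.
Duty = $105,370.54 × 0% = $0.00.
Line 2 (7883.28, Faristan, 3,098 m², $321,634.36):
Base rate for 7883.28 is 23.5%.
Origin Faristan qualifies under the Hesena–Faristan agreement and 7883.28 is covered: preferential rate 20% applies instead.
The additional-duty order on 7883.28 targets Coria, not Faristan; it does not apply.
Duty = $321,634.36 × 20% = $64,326.87.
Line 3 (0478.35, Coria, 1,301 kg, $35,868.57):
Base rate for 0478.35 is 21.5%.
0478.35 has an FTA preferential rate, but origin Coria is not Faristan; base rate stands.
Duty = $35,868.57 × 21.5% = $7,711.74.
Total = $0.00 + $64,326.87 + $7,711.74 = $72,038.61.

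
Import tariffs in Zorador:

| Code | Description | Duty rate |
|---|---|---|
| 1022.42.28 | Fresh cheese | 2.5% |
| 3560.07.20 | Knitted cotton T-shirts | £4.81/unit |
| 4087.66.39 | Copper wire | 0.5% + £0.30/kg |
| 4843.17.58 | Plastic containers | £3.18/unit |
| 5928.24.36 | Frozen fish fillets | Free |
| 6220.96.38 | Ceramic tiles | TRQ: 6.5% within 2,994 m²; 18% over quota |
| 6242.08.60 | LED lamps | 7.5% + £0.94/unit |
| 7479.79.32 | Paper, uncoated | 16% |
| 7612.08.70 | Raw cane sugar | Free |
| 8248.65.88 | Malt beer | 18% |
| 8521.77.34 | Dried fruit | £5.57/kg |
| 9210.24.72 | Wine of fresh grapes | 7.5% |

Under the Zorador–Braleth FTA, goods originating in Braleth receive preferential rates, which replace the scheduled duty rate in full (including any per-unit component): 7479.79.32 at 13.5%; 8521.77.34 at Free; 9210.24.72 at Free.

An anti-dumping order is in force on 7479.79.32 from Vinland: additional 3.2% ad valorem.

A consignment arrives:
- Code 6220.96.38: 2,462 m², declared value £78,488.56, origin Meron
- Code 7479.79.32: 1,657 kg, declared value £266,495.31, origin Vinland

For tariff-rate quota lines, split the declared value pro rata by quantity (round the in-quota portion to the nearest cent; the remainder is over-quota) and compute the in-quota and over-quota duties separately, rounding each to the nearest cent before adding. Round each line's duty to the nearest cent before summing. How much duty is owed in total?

Line 1 (6220.96.38, Meron, 2,462 m², £78,488.56):
Code 6220.96.38 is under a tariff-rate quota (threshold 2,994 m²). Quantity 2,462 m² is within the quota, so the in-quota rate 6.5% applies to the full value.
Duty = £78,488.56 × 6.5% = £5,101.76.
Line 2 (7479.79.32, Vinland, 1,657 kg, £266,495.31):
Base rate for 7479.79.32 is 16%.
7479.79.32 has an FTA preferential rate, but origin Vinland is not Braleth; base rate stands.
Additional duty on 7479.79.32 from Vinland: +3.2%. Applied ad valorem rate: 16% + 3.2% = 19.2%.
Duty = £266,495.31 × 19.2% = £51,167.10.
Total = £5,101.76 + £51,167.10 = £56,268.86.

£56,268.86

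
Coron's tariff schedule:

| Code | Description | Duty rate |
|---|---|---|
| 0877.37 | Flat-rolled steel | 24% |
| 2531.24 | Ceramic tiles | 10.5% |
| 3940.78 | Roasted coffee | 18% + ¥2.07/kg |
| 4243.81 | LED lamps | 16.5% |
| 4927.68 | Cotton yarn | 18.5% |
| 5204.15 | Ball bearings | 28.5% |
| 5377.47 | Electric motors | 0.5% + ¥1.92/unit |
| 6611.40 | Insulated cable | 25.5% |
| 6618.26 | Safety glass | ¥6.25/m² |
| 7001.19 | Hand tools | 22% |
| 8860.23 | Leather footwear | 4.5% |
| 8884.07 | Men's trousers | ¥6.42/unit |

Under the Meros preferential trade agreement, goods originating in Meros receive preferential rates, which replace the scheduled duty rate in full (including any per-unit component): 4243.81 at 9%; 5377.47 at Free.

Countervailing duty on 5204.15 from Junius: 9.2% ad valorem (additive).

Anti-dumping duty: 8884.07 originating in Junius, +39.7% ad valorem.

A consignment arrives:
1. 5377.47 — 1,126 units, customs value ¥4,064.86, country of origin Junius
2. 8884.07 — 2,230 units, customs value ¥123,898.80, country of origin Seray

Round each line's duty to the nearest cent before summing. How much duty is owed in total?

¥16,498.84

Line 1 (5377.47, Junius, 1,126 units, ¥4,064.86):
Base rate for 5377.47 is 0.5% + ¥1.92/unit.
5377.47 has an FTA preferential rate, but origin Junius is not Meros; base rate stands.
Duty = ¥4,064.86 × 0.5% + 1,126 × ¥1.92 = ¥2,182.24.
Line 2 (8884.07, Seray, 2,230 units, ¥123,898.80):
Base rate for 8884.07 is ¥6.42/unit.
The additional-duty order on 8884.07 targets Junius, not Seray; it does not apply.
Duty = 2,230 × ¥6.42 = ¥14,316.60.
Total = ¥2,182.24 + ¥14,316.60 = ¥16,498.84.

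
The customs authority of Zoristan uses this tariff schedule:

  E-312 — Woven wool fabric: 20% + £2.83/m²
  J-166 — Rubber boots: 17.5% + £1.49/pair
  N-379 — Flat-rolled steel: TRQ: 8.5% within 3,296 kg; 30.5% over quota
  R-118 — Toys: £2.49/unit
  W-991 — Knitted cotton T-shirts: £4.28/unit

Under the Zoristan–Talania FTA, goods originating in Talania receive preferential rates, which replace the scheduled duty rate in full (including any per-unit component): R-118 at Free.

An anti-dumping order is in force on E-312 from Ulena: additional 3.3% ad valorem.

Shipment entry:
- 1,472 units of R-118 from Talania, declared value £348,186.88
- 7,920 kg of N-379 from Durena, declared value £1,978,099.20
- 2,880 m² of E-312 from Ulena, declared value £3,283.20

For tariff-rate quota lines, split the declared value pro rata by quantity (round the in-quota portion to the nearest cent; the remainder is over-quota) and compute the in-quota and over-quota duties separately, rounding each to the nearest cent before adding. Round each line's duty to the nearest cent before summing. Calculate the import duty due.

£431,129.67

Line 1 (R-118, Talania, 1,472 units, £348,186.88):
Base rate for R-118 is £2.49/unit.
Origin Talania qualifies under the Zoristan–Talania agreement and R-118 is covered: preferential rate Free applies instead.
Duty = £348,186.88 × 0% = £0.00.
Line 2 (N-379, Durena, 7,920 kg, £1,978,099.20):
Code N-379 is under a tariff-rate quota (threshold 3,296 kg). In-quota: 3,296 kg at 8.5%; over-quota: 4,624 kg at 30.5%.
Pro-rata value split: in-quota = £1,978,099.20 × 3,296/7,920 = £823,208.96; over-quota = £1,978,099.20 − £823,208.96 = £1,154,890.24.
In-quota duty = £823,208.96 × 8.5% = £69,972.76. Over-quota duty = £1,154,890.24 × 30.5% = £352,241.52.
Line duty = £69,972.76 + £352,241.52 = £422,214.28.
Line 3 (E-312, Ulena, 2,880 m², £3,283.20):
Base rate for E-312 is 20% + £2.83/m².
Additional duty on E-312 from Ulena: +3.3%. Applied ad valorem rate: 20% + 3.3% = 23.3%.
Duty = £3,283.20 × 23.3% + 2,880 × £2.83 = £8,915.39.
Total = £0.00 + £422,214.28 + £8,915.39 = £431,129.67.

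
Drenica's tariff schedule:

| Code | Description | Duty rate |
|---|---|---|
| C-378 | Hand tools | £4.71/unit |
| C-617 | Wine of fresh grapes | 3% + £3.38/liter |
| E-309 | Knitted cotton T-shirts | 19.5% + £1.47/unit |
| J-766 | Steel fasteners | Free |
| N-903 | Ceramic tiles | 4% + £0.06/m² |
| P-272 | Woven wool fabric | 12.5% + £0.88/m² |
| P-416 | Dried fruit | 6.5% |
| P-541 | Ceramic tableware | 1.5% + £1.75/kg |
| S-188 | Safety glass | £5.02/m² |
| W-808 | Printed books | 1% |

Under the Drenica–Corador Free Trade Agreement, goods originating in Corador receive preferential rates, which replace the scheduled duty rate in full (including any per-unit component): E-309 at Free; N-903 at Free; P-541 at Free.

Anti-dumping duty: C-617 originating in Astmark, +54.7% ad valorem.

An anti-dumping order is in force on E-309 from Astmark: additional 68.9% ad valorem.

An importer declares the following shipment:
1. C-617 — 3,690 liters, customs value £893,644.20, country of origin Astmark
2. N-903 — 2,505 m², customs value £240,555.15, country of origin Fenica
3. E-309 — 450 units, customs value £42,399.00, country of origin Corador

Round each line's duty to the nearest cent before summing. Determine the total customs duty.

Line 1 (C-617, Astmark, 3,690 liters, £893,644.20):
Base rate for C-617 is 3% + £3.38/liter.
Additional duty on C-617 from Astmark: +54.7%. Applied ad valorem rate: 3% + 54.7% = 57.7%.
Duty = £893,644.20 × 57.7% + 3,690 × £3.38 = £528,104.90.
Line 2 (N-903, Fenica, 2,505 m², £240,555.15):
Base rate for N-903 is 4% + £0.06/m².
N-903 has an FTA preferential rate, but origin Fenica is not Corador; base rate stands.
Duty = £240,555.15 × 4% + 2,505 × £0.06 = £9,772.51.
Line 3 (E-309, Corador, 450 units, £42,399.00):
Base rate for E-309 is 19.5% + £1.47/unit.
Origin Corador qualifies under the Drenica–Corador agreement and E-309 is covered: preferential rate Free applies instead.
The additional-duty order on E-309 targets Astmark, not Corador; it does not apply.
Duty = £42,399.00 × 0% = £0.00.
Total = £528,104.90 + £9,772.51 + £0.00 = £537,877.41.

£537,877.41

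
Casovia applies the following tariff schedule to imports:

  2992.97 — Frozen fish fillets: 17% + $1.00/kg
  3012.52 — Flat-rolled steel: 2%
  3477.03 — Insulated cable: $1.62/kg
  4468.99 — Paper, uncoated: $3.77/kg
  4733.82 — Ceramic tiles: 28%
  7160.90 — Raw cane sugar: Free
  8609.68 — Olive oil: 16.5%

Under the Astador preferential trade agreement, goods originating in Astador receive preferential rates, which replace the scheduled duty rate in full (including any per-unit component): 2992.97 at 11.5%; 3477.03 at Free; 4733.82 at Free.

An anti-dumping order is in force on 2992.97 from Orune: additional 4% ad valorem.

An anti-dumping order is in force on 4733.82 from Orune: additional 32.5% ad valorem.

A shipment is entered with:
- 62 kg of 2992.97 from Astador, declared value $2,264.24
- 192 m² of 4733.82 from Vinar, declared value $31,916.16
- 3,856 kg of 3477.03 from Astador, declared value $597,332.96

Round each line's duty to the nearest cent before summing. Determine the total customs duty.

$9,196.91

Line 1 (2992.97, Astador, 62 kg, $2,264.24):
Base rate for 2992.97 is 17% + $1.00/kg.
Origin Astador qualifies under the Casovia–Astador agreement and 2992.97 is covered: preferential rate 11.5% applies instead.
The additional-duty order on 2992.97 targets Orune, not Astador; it does not apply.
Duty = $2,264.24 × 11.5% = $260.39.
Line 2 (4733.82, Vinar, 192 m², $31,916.16):
Base rate for 4733.82 is 28%.
4733.82 has an FTA preferential rate, but origin Vinar is not Astador; base rate stands.
The additional-duty order on 4733.82 targets Orune, not Vinar; it does not apply.
Duty = $31,916.16 × 28% = $8,936.52.
Line 3 (3477.03, Astador, 3,856 kg, $597,332.96):
Base rate for 3477.03 is $1.62/kg.
Origin Astador qualifies under the Casovia–Astador agreement and 3477.03 is covered: preferential rate Free applies instead.
Duty = $597,332.96 × 0% = $0.00.
Total = $260.39 + $8,936.52 + $0.00 = $9,196.91.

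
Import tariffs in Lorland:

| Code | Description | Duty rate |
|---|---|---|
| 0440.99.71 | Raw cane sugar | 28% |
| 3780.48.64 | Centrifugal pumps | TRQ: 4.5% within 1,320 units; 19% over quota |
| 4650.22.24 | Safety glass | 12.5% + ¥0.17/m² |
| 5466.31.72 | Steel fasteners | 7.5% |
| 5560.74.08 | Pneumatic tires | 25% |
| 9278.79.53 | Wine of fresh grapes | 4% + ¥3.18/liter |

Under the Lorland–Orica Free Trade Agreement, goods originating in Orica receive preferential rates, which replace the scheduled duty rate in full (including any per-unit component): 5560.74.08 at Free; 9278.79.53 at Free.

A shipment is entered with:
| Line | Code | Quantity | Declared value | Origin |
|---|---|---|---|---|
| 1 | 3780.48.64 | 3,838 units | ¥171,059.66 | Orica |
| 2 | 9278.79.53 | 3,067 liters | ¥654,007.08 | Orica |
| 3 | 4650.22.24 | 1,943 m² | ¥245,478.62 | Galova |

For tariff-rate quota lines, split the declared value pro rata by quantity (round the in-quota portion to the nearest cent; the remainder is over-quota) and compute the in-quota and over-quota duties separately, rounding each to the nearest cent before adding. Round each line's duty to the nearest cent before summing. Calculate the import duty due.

Line 1 (3780.48.64, Orica, 3,838 units, ¥171,059.66):
Code 3780.48.64 is under a tariff-rate quota (threshold 1,320 units). In-quota: 1,320 units at 4.5%; over-quota: 2,518 units at 19%.
Pro-rata value split: in-quota = ¥171,059.66 × 1,320/3,838 = ¥58,832.40; over-quota = ¥171,059.66 − ¥58,832.40 = ¥112,227.26.
In-quota duty = ¥58,832.40 × 4.5% = ¥2,647.46. Over-quota duty = ¥112,227.26 × 19% = ¥21,323.18.
Line duty = ¥2,647.46 + ¥21,323.18 = ¥23,970.64.
Line 2 (9278.79.53, Orica, 3,067 liters, ¥654,007.08):
Base rate for 9278.79.53 is 4% + ¥3.18/liter.
Origin Orica qualifies under the Lorland–Orica agreement and 9278.79.53 is covered: preferential rate Free applies instead.
Duty = ¥654,007.08 × 0% = ¥0.00.
Line 3 (4650.22.24, Galova, 1,943 m², ¥245,478.62):
Base rate for 4650.22.24 is 12.5% + ¥0.17/m².
Duty = ¥245,478.62 × 12.5% + 1,943 × ¥0.17 = ¥31,015.14.
Total = ¥23,970.64 + ¥0.00 + ¥31,015.14 = ¥54,985.78.

¥54,985.78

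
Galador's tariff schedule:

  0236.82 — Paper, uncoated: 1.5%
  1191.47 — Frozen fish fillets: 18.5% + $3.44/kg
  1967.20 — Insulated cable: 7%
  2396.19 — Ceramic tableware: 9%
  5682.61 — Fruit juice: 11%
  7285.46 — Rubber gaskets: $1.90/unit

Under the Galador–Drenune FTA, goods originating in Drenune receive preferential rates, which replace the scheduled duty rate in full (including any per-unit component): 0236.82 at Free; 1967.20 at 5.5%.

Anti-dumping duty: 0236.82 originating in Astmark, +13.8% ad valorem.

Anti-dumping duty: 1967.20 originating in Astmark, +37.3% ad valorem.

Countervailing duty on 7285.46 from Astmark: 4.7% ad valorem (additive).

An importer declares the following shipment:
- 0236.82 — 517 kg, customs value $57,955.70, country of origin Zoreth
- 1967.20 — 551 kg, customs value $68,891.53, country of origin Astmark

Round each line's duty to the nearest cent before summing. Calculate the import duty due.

$31,388.29

Line 1 (0236.82, Zoreth, 517 kg, $57,955.70):
Base rate for 0236.82 is 1.5%.
0236.82 has an FTA preferential rate, but origin Zoreth is not Drenune; base rate stands.
The additional-duty order on 0236.82 targets Astmark, not Zoreth; it does not apply.
Duty = $57,955.70 × 1.5% = $869.34.
Line 2 (1967.20, Astmark, 551 kg, $68,891.53):
Base rate for 1967.20 is 7%.
1967.20 has an FTA preferential rate, but origin Astmark is not Drenune; base rate stands.
Additional duty on 1967.20 from Astmark: +37.3%. Applied ad valorem rate: 7% + 37.3% = 44.3%.
Duty = $68,891.53 × 44.3% = $30,518.95.
Total = $869.34 + $30,518.95 = $31,388.29.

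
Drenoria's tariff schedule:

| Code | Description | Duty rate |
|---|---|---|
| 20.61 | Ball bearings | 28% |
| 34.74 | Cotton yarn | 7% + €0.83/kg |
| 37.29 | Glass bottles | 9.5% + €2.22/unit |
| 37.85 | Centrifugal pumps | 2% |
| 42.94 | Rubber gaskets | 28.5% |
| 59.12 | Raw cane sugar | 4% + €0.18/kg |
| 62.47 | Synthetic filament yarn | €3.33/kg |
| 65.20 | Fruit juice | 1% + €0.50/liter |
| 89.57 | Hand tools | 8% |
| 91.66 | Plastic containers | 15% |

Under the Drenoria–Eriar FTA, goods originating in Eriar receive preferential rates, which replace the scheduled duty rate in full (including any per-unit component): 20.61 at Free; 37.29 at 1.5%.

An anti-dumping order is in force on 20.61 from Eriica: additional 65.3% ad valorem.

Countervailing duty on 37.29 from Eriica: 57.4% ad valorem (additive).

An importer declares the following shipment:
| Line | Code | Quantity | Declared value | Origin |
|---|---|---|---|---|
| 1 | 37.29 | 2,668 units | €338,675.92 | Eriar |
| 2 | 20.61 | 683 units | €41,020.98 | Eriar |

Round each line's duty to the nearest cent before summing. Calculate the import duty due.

€5,080.14

Line 1 (37.29, Eriar, 2,668 units, €338,675.92):
Base rate for 37.29 is 9.5% + €2.22/unit.
Origin Eriar qualifies under the Drenoria–Eriar agreement and 37.29 is covered: preferential rate 1.5% applies instead.
The additional-duty order on 37.29 targets Eriica, not Eriar; it does not apply.
Duty = €338,675.92 × 1.5% = €5,080.14.
Line 2 (20.61, Eriar, 683 units, €41,020.98):
Base rate for 20.61 is 28%.
Origin Eriar qualifies under the Drenoria–Eriar agreement and 20.61 is covered: preferential rate Free applies instead.
The additional-duty order on 20.61 targets Eriica, not Eriar; it does not apply.
Duty = €41,020.98 × 0% = €0.00.
Total = €5,080.14 + €0.00 = €5,080.14.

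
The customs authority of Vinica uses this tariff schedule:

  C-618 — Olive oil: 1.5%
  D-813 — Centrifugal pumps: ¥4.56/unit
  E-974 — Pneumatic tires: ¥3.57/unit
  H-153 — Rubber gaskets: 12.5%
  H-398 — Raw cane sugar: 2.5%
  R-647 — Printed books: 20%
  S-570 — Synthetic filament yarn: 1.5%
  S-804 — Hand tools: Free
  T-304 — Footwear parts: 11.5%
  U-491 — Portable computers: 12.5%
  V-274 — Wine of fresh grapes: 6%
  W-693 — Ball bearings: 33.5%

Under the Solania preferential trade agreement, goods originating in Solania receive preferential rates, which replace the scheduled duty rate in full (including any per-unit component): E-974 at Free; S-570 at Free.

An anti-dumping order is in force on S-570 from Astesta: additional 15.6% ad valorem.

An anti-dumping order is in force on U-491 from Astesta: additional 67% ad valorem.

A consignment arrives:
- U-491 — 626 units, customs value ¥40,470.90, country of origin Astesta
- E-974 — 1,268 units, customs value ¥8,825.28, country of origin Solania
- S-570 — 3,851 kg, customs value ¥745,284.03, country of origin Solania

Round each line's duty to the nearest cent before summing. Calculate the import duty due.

¥32,174.37

Line 1 (U-491, Astesta, 626 units, ¥40,470.90):
Base rate for U-491 is 12.5%.
Additional duty on U-491 from Astesta: +67%. Applied ad valorem rate: 12.5% + 67% = 79.5%.
Duty = ¥40,470.90 × 79.5% = ¥32,174.37.
Line 2 (E-974, Solania, 1,268 units, ¥8,825.28):
Base rate for E-974 is ¥3.57/unit.
Origin Solania qualifies under the Vinica–Solania agreement and E-974 is covered: preferential rate Free applies instead.
Duty = ¥8,825.28 × 0% = ¥0.00.
Line 3 (S-570, Solania, 3,851 kg, ¥745,284.03):
Base rate for S-570 is 1.5%.
Origin Solania qualifies under the Vinica–Solania agreement and S-570 is covered: preferential rate Free applies instead.
The additional-duty order on S-570 targets Astesta, not Solania; it does not apply.
Duty = ¥745,284.03 × 0% = ¥0.00.
Total = ¥32,174.37 + ¥0.00 + ¥0.00 = ¥32,174.37.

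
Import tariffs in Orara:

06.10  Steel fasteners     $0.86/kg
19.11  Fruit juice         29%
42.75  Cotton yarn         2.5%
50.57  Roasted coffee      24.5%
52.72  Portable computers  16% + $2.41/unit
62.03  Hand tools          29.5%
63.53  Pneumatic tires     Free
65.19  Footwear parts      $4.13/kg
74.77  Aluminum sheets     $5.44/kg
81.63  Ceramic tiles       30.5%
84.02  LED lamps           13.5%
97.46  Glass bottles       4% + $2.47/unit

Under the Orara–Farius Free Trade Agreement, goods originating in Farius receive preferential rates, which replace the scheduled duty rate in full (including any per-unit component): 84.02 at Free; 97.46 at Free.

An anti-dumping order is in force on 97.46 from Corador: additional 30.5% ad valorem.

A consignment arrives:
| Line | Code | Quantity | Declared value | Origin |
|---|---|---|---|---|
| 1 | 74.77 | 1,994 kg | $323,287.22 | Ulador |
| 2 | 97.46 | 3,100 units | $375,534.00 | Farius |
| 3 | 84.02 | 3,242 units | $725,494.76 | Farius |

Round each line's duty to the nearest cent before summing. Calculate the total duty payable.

Line 1 (74.77, Ulador, 1,994 kg, $323,287.22):
Base rate for 74.77 is $5.44/kg.
Duty = 1,994 × $5.44 = $10,847.36.
Line 2 (97.46, Farius, 3,100 units, $375,534.00):
Base rate for 97.46 is 4% + $2.47/unit.
Origin Farius qualifies under the Orara–Farius agreement and 97.46 is covered: preferential rate Free applies instead.
The additional-duty order on 97.46 targets Corador, not Farius; it does not apply.
Duty = $375,534.00 × 0% = $0.00.
Line 3 (84.02, Farius, 3,242 units, $725,494.76):
Base rate for 84.02 is 13.5%.
Origin Farius qualifies under the Orara–Farius agreement and 84.02 is covered: preferential rate Free applies instead.
Duty = $725,494.76 × 0% = $0.00.
Total = $10,847.36 + $0.00 + $0.00 = $10,847.36.

$10,847.36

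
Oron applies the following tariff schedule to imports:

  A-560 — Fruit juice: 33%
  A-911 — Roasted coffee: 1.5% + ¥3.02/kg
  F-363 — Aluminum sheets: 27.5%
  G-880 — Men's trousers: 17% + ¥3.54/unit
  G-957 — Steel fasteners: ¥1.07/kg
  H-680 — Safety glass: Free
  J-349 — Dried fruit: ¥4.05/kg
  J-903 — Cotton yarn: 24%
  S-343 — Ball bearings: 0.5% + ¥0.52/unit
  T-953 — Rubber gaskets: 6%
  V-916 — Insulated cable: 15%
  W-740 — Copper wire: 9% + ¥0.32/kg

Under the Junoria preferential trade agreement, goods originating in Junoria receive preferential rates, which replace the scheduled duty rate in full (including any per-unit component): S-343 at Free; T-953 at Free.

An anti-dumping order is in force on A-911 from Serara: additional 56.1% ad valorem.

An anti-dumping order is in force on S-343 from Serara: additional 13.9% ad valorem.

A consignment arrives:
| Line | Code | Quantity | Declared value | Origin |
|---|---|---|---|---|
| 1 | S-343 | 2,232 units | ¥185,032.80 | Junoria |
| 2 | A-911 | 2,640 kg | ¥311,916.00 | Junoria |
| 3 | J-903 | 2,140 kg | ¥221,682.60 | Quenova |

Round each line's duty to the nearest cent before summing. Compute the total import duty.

Line 1 (S-343, Junoria, 2,232 units, ¥185,032.80):
Base rate for S-343 is 0.5% + ¥0.52/unit.
Origin Junoria qualifies under the Oron–Junoria agreement and S-343 is covered: preferential rate Free applies instead.
The additional-duty order on S-343 targets Serara, not Junoria; it does not apply.
Duty = ¥185,032.80 × 0% = ¥0.00.
Line 2 (A-911, Junoria, 2,640 kg, ¥311,916.00):
Base rate for A-911 is 1.5% + ¥3.02/kg.
Origin Junoria is the FTA partner but A-911 is not on the preference list; base rate stands.
The additional-duty order on A-911 targets Serara, not Junoria; it does not apply.
Duty = ¥311,916.00 × 1.5% + 2,640 × ¥3.02 = ¥12,651.54.
Line 3 (J-903, Quenova, 2,140 kg, ¥221,682.60):
Base rate for J-903 is 24%.
Duty = ¥221,682.60 × 24% = ¥53,203.82.
Total = ¥0.00 + ¥12,651.54 + ¥53,203.82 = ¥65,855.36.

¥65,855.36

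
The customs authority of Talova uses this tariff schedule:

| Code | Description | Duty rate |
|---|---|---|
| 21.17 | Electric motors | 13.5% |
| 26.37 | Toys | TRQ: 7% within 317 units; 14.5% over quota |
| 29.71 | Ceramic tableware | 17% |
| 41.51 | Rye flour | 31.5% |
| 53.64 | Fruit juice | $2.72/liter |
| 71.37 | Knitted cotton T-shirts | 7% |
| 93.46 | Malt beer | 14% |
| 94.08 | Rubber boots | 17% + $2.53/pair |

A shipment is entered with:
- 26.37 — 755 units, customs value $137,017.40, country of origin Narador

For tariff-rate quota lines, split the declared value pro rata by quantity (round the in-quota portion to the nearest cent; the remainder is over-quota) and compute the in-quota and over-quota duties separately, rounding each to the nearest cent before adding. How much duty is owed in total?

$15,552.83

Line 1 (26.37, Narador, 755 units, $137,017.40):
Code 26.37 is under a tariff-rate quota (threshold 317 units). In-quota: 317 units at 7%; over-quota: 438 units at 14.5%.
Pro-rata value split: in-quota = $137,017.40 × 317/755 = $57,529.16; over-quota = $137,017.40 − $57,529.16 = $79,488.24.
In-quota duty = $57,529.16 × 7% = $4,027.04. Over-quota duty = $79,488.24 × 14.5% = $11,525.79.
Line duty = $4,027.04 + $11,525.79 = $15,552.83.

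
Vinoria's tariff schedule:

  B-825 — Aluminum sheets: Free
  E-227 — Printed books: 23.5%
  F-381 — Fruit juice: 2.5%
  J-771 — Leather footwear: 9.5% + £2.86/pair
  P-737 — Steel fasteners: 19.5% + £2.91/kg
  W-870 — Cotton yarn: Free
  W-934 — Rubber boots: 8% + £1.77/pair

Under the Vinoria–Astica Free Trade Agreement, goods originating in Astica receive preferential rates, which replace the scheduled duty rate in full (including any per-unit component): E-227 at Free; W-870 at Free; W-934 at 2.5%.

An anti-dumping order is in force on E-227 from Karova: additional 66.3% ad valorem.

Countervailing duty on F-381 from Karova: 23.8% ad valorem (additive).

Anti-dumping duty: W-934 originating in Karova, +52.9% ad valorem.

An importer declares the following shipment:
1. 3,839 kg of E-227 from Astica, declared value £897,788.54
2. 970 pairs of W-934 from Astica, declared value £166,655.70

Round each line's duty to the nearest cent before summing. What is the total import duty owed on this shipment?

Line 1 (E-227, Astica, 3,839 kg, £897,788.54):
Base rate for E-227 is 23.5%.
Origin Astica qualifies under the Vinoria–Astica agreement and E-227 is covered: preferential rate Free applies instead.
The additional-duty order on E-227 targets Karova, not Astica; it does not apply.
Duty = £897,788.54 × 0% = £0.00.
Line 2 (W-934, Astica, 970 pairs, £166,655.70):
Base rate for W-934 is 8% + £1.77/pair.
Origin Astica qualifies under the Vinoria–Astica agreement and W-934 is covered: preferential rate 2.5% applies instead.
The additional-duty order on W-934 targets Karova, not Astica; it does not apply.
Duty = £166,655.70 × 2.5% = £4,166.39.
Total = £0.00 + £4,166.39 = £4,166.39.

£4,166.39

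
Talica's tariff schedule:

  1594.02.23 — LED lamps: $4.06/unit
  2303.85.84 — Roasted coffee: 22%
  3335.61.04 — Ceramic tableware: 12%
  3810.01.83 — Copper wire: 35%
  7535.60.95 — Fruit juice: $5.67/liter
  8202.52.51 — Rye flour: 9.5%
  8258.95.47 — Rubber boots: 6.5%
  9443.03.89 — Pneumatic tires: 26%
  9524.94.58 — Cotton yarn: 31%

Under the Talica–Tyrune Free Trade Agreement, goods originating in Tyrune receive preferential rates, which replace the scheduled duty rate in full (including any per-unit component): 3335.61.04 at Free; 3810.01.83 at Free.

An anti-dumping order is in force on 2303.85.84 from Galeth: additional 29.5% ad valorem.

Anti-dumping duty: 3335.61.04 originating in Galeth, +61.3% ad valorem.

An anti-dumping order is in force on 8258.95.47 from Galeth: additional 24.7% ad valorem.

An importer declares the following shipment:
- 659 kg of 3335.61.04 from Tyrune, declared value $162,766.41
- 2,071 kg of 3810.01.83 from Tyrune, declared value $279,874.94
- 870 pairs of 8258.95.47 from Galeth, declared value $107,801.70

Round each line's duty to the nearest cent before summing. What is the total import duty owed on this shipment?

Line 1 (3335.61.04, Tyrune, 659 kg, $162,766.41):
Base rate for 3335.61.04 is 12%.
Origin Tyrune qualifies under the Talica–Tyrune agreement and 3335.61.04 is covered: preferential rate Free applies instead.
The additional-duty order on 3335.61.04 targets Galeth, not Tyrune; it does not apply.
Duty = $162,766.41 × 0% = $0.00.
Line 2 (3810.01.83, Tyrune, 2,071 kg, $279,874.94):
Base rate for 3810.01.83 is 35%.
Origin Tyrune qualifies under the Talica–Tyrune agreement and 3810.01.83 is covered: preferential rate Free applies instead.
Duty = $279,874.94 × 0% = $0.00.
Line 3 (8258.95.47, Galeth, 870 pairs, $107,801.70):
Base rate for 8258.95.47 is 6.5%.
Additional duty on 8258.95.47 from Galeth: +24.7%. Applied ad valorem rate: 6.5% + 24.7% = 31.2%.
Duty = $107,801.70 × 31.2% = $33,634.13.
Total = $0.00 + $0.00 + $33,634.13 = $33,634.13.

$33,634.13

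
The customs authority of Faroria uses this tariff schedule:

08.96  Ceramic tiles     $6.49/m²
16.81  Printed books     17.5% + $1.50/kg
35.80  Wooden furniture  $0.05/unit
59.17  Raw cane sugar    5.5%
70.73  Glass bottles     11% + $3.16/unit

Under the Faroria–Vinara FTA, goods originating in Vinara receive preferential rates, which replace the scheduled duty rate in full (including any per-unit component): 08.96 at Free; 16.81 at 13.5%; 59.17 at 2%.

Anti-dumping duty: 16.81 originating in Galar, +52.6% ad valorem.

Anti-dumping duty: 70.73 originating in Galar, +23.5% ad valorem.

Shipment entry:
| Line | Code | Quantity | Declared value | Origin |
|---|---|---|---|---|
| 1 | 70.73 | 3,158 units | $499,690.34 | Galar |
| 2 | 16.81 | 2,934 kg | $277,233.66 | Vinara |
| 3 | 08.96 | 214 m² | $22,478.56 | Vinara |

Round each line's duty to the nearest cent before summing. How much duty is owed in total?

Line 1 (70.73, Galar, 3,158 units, $499,690.34):
Base rate for 70.73 is 11% + $3.16/unit.
Additional duty on 70.73 from Galar: +23.5%. Applied ad valorem rate: 11% + 23.5% = 34.5%.
Duty = $499,690.34 × 34.5% + 3,158 × $3.16 = $182,372.45.
Line 2 (16.81, Vinara, 2,934 kg, $277,233.66):
Base rate for 16.81 is 17.5% + $1.50/kg.
Origin Vinara qualifies under the Faroria–Vinara agreement and 16.81 is covered: preferential rate 13.5% applies instead.
The additional-duty order on 16.81 targets Galar, not Vinara; it does not apply.
Duty = $277,233.66 × 13.5% = $37,426.54.
Line 3 (08.96, Vinara, 214 m², $22,478.56):
Base rate for 08.96 is $6.49/m².
Origin Vinara qualifies under the Faroria–Vinara agreement and 08.96 is covered: preferential rate Free applies instead.
Duty = $22,478.56 × 0% = $0.00.
Total = $182,372.45 + $37,426.54 + $0.00 = $219,798.99.

$219,798.99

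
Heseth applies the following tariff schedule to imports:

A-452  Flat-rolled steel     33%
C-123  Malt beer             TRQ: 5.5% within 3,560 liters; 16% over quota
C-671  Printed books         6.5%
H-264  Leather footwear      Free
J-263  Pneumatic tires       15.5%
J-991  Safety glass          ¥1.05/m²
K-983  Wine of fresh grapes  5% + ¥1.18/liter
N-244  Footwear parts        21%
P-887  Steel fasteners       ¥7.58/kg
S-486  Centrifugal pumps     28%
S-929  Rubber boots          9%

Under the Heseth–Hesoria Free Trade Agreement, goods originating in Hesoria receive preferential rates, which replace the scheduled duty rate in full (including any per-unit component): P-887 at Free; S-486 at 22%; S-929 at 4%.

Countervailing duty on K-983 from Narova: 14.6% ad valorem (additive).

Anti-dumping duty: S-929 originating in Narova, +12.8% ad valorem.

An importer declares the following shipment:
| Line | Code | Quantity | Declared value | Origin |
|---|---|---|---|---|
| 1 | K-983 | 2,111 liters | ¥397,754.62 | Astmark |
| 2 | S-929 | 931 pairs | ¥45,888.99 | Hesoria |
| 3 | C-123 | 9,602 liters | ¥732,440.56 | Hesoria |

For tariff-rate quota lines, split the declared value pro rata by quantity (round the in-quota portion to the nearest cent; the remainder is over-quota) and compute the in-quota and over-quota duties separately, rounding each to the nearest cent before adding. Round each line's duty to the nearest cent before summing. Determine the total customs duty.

Line 1 (K-983, Astmark, 2,111 liters, ¥397,754.62):
Base rate for K-983 is 5% + ¥1.18/liter.
The additional-duty order on K-983 targets Narova, not Astmark; it does not apply.
Duty = ¥397,754.62 × 5% + 2,111 × ¥1.18 = ¥22,378.71.
Line 2 (S-929, Hesoria, 931 pairs, ¥45,888.99):
Base rate for S-929 is 9%.
Origin Hesoria qualifies under the Heseth–Hesoria agreement and S-929 is covered: preferential rate 4% applies instead.
The additional-duty order on S-929 targets Narova, not Hesoria; it does not apply.
Duty = ¥45,888.99 × 4% = ¥1,835.56.
Line 3 (C-123, Hesoria, 9,602 liters, ¥732,440.56):
Code C-123 is under a tariff-rate quota (threshold 3,560 liters). In-quota: 3,560 liters at 5.5%; over-quota: 6,042 liters at 16%.
Pro-rata value split: in-quota = ¥732,440.56 × 3,560/9,602 = ¥271,556.80; over-quota = ¥732,440.56 − ¥271,556.80 = ¥460,883.76.
In-quota duty = ¥271,556.80 × 5.5% = ¥14,935.62. Over-quota duty = ¥460,883.76 × 16% = ¥73,741.40.
Line duty = ¥14,935.62 + ¥73,741.40 = ¥88,677.02.
Total = ¥22,378.71 + ¥1,835.56 + ¥88,677.02 = ¥112,891.29.

¥112,891.29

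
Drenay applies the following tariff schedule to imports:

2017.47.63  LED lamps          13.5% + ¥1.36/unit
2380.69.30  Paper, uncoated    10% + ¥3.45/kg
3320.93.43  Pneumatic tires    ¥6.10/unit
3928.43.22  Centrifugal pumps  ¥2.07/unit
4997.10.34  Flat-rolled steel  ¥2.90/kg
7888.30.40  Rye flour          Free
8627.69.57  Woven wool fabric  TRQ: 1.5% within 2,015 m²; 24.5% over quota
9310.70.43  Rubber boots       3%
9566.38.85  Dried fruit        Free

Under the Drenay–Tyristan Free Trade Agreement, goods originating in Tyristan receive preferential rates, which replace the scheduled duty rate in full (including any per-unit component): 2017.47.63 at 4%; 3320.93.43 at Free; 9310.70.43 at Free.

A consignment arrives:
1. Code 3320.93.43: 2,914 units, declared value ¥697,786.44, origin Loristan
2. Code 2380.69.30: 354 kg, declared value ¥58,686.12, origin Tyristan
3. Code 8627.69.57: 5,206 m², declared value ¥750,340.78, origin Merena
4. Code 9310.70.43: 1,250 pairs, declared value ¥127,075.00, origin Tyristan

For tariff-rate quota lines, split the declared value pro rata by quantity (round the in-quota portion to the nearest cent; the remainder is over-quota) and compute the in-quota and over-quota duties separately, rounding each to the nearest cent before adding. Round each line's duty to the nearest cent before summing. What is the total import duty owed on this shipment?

Line 1 (3320.93.43, Loristan, 2,914 units, ¥697,786.44):
Base rate for 3320.93.43 is ¥6.10/unit.
3320.93.43 has an FTA preferential rate, but origin Loristan is not Tyristan; base rate stands.
Duty = 2,914 × ¥6.10 = ¥17,775.40.
Line 2 (2380.69.30, Tyristan, 354 kg, ¥58,686.12):
Base rate for 2380.69.30 is 10% + ¥3.45/kg.
Origin Tyristan is the FTA partner but 2380.69.30 is not on the preference list; base rate stands.
Duty = ¥58,686.12 × 10% + 354 × ¥3.45 = ¥7,089.91.
Line 3 (8627.69.57, Merena, 5,206 m², ¥750,340.78):
Code 8627.69.57 is under a tariff-rate quota (threshold 2,015 m²). In-quota: 2,015 m² at 1.5%; over-quota: 3,191 m² at 24.5%.
Pro-rata value split: in-quota = ¥750,340.78 × 2,015/5,206 = ¥290,421.95; over-quota = ¥750,340.78 − ¥290,421.95 = ¥459,918.83.
In-quota duty = ¥290,421.95 × 1.5% = ¥4,356.33. Over-quota duty = ¥459,918.83 × 24.5% = ¥112,680.11.
Line duty = ¥4,356.33 + ¥112,680.11 = ¥117,036.44.
Line 4 (9310.70.43, Tyristan, 1,250 pairs, ¥127,075.00):
Base rate for 9310.70.43 is 3%.
Origin Tyristan qualifies under the Drenay–Tyristan agreement and 9310.70.43 is covered: preferential rate Free applies instead.
Duty = ¥127,075.00 × 0% = ¥0.00.
Total = ¥17,775.40 + ¥7,089.91 + ¥117,036.44 + ¥0.00 = ¥141,901.75.

¥141,901.75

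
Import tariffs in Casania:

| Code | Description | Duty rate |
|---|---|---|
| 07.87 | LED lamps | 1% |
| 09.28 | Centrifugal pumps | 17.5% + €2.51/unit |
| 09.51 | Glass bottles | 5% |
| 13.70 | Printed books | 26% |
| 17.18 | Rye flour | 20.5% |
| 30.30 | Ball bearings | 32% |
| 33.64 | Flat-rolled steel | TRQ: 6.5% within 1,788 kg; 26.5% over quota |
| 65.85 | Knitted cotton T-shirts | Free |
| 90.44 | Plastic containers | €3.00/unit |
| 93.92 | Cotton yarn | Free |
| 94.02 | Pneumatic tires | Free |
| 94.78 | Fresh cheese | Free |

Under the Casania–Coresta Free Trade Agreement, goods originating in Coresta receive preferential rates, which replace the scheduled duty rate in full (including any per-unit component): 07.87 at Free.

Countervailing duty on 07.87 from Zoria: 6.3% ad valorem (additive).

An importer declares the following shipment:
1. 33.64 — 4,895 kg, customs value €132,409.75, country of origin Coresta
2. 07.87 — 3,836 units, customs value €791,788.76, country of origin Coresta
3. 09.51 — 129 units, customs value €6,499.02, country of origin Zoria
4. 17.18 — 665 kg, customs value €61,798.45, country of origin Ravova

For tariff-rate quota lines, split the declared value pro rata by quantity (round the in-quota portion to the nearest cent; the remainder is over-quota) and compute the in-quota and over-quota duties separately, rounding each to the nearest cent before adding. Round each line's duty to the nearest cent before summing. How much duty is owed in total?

€38,409.13

Line 1 (33.64, Coresta, 4,895 kg, €132,409.75):
Code 33.64 is under a tariff-rate quota (threshold 1,788 kg). In-quota: 1,788 kg at 6.5%; over-quota: 3,107 kg at 26.5%.
Pro-rata value split: in-quota = €132,409.75 × 1,788/4,895 = €48,365.40; over-quota = €132,409.75 − €48,365.40 = €84,044.35.
In-quota duty = €48,365.40 × 6.5% = €3,143.75. Over-quota duty = €84,044.35 × 26.5% = €22,271.75.
Line duty = €3,143.75 + €22,271.75 = €25,415.50.
Line 2 (07.87, Coresta, 3,836 units, €791,788.76):
Base rate for 07.87 is 1%.
Origin Coresta qualifies under the Casania–Coresta agreement and 07.87 is covered: preferential rate Free applies instead.
The additional-duty order on 07.87 targets Zoria, not Coresta; it does not apply.
Duty = €791,788.76 × 0% = €0.00.
Line 3 (09.51, Zoria, 129 units, €6,499.02):
Base rate for 09.51 is 5%.
Duty = €6,499.02 × 5% = €324.95.
Line 4 (17.18, Ravova, 665 kg, €61,798.45):
Base rate for 17.18 is 20.5%.
Duty = €61,798.45 × 20.5% = €12,668.68.
Total = €25,415.50 + €0.00 + €324.95 + €12,668.68 = €38,409.13.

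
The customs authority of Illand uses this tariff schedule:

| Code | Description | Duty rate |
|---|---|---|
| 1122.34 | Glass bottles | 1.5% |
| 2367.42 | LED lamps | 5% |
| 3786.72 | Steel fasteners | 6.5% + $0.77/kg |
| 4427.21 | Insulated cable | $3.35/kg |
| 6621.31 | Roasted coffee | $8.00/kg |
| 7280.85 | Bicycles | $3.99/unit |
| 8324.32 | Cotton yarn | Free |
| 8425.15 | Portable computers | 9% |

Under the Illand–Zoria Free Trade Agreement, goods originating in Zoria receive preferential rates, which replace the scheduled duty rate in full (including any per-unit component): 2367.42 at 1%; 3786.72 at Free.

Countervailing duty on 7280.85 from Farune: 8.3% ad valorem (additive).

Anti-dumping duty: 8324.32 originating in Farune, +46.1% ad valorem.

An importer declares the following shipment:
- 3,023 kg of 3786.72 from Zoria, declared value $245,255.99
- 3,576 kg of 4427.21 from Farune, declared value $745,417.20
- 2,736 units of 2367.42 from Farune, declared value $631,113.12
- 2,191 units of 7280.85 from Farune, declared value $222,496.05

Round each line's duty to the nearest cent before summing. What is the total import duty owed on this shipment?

$70,744.52

Line 1 (3786.72, Zoria, 3,023 kg, $245,255.99):
Base rate for 3786.72 is 6.5% + $0.77/kg.
Origin Zoria qualifies under the Illand–Zoria agreement and 3786.72 is covered: preferential rate Free applies instead.
Duty = $245,255.99 × 0% = $0.00.
Line 2 (4427.21, Farune, 3,576 kg, $745,417.20):
Base rate for 4427.21 is $3.35/kg.
Duty = 3,576 × $3.35 = $11,979.60.
Line 3 (2367.42, Farune, 2,736 units, $631,113.12):
Base rate for 2367.42 is 5%.
2367.42 has an FTA preferential rate, but origin Farune is not Zoria; base rate stands.
Duty = $631,113.12 × 5% = $31,555.66.
Line 4 (7280.85, Farune, 2,191 units, $222,496.05):
Base rate for 7280.85 is $3.99/unit.
Additional duty on 7280.85 from Farune: +8.3% ad valorem. Applied ad valorem rate = 8.3%.
Duty = $222,496.05 × 8.3% + 2,191 × $3.99 = $27,209.26.
Total = $0.00 + $11,979.60 + $31,555.66 + $27,209.26 = $70,744.52.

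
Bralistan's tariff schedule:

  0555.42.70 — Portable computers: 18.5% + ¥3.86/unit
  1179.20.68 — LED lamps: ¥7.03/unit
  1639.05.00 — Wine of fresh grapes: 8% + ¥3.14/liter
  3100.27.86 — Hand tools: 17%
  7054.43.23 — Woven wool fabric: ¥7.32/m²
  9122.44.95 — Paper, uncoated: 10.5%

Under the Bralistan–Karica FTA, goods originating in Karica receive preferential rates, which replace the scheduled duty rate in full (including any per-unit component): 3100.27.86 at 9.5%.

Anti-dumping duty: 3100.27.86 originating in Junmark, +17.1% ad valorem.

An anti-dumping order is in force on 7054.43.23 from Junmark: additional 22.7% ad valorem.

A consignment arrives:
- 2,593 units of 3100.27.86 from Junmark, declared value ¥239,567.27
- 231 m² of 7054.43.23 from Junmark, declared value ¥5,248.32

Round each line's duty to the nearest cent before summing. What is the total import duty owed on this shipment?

Line 1 (3100.27.86, Junmark, 2,593 units, ¥239,567.27):
Base rate for 3100.27.86 is 17%.
3100.27.86 has an FTA preferential rate, but origin Junmark is not Karica; base rate stands.
Additional duty on 3100.27.86 from Junmark: +17.1%. Applied ad valorem rate: 17% + 17.1% = 34.1%.
Duty = ¥239,567.27 × 34.1% = ¥81,692.44.
Line 2 (7054.43.23, Junmark, 231 m², ¥5,248.32):
Base rate for 7054.43.23 is ¥7.32/m².
Additional duty on 7054.43.23 from Junmark: +22.7% ad valorem. Applied ad valorem rate = 22.7%.
Duty = ¥5,248.32 × 22.7% + 231 × ¥7.32 = ¥2,882.29.
Total = ¥81,692.44 + ¥2,882.29 = ¥84,574.73.

¥84,574.73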